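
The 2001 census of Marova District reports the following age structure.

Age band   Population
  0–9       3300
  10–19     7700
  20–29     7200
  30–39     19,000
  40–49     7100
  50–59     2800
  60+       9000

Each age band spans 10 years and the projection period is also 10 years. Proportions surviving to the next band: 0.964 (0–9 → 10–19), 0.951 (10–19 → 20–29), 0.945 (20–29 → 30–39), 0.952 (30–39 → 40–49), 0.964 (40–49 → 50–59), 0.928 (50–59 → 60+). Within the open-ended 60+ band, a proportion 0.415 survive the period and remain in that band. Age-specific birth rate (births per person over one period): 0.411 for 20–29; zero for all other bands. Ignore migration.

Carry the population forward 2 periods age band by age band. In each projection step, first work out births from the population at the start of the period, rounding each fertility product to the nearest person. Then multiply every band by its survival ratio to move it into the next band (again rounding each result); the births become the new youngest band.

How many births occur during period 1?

Period 1.
Births: 7200 * 0.411 = 2959
10–19: 3300 * 0.964 = 3181
20–29: 7700 * 0.951 = 7323
30–39: 7200 * 0.945 = 6804
40–49: 19000 * 0.952 = 18088
50–59: 7100 * 0.964 = 6844
60+: 2800 * 0.928 + 9000 * 0.415 = 2598 + 3735 = 6333
Giving 2959 / 3181 / 7323 / 6804 / 18088 / 6844 / 6333.

2959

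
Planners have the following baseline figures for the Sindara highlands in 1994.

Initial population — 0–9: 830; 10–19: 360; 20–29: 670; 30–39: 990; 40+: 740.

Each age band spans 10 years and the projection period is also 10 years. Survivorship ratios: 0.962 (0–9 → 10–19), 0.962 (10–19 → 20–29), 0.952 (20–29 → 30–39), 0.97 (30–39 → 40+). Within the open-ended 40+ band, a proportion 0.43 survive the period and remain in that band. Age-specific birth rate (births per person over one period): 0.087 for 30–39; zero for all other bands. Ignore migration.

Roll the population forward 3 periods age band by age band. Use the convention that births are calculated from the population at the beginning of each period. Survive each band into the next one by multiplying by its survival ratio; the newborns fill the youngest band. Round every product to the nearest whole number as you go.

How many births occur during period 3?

29

Call the bands 1 to 5, youngest first.
Period 1.
Births: 990 * 0.087 = 86
Band 2: 830 * 0.962 = 798
Band 3: 360 * 0.962 = 346
Band 4: 670 * 0.952 = 638
Band 5: 990 * 0.97 + 740 * 0.43 = 960 + 318 = 1278
→ [86, 798, 346, 638, 1278]
Period 2.
Births: 638 * 0.087 = 56
Band 2: 86 * 0.962 = 83
Band 3: 798 * 0.962 = 768
Band 4: 346 * 0.952 = 329
Band 5: 638 * 0.97 + 1278 * 0.43 = 619 + 550 = 1169
→ [56, 83, 768, 329, 1169]
Period 3.
Births: 329 * 0.087 = 29
Band 2: 56 * 0.962 = 54
Band 3: 83 * 0.962 = 80
Band 4: 768 * 0.952 = 731
Band 5: 329 * 0.97 + 1169 * 0.43 = 319 + 503 = 822
→ [29, 54, 80, 731, 822]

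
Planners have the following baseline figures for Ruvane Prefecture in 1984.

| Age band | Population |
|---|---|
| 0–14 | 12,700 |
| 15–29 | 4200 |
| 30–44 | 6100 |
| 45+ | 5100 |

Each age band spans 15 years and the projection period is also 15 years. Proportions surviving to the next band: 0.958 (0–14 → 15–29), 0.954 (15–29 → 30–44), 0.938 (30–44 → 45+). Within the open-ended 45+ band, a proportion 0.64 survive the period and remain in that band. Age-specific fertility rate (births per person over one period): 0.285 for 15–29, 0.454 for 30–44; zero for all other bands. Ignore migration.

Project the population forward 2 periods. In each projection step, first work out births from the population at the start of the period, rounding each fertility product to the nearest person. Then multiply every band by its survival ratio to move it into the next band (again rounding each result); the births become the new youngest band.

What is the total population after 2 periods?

30203

Numbering the groups 1..4 from youngest to oldest:
— Period 1 —
Births: 4200 × 0.285 = 1197  |  6100 × 0.454 = 2769 — total 3966
Group 2: 12700 × 0.958 = 12167
Group 3: 4200 × 0.954 = 4007
Group 4: 6100 × 0.938 + 5100 × 0.64 = 5722 + 3264 = 8986
→ [3966, 12167, 4007, 8986]
— Period 2 —
Births: 12167 × 0.285 = 3468  |  4007 × 0.454 = 1819 — total 5287
Group 2: 3966 × 0.958 = 3799
Group 3: 12167 × 0.954 = 11607
Group 4: 4007 × 0.938 + 8986 × 0.64 = 3759 + 5751 = 9510
→ [5287, 3799, 11607, 9510]
Total after period 2: 5287 + 3799 + 11607 + 9510 = 30203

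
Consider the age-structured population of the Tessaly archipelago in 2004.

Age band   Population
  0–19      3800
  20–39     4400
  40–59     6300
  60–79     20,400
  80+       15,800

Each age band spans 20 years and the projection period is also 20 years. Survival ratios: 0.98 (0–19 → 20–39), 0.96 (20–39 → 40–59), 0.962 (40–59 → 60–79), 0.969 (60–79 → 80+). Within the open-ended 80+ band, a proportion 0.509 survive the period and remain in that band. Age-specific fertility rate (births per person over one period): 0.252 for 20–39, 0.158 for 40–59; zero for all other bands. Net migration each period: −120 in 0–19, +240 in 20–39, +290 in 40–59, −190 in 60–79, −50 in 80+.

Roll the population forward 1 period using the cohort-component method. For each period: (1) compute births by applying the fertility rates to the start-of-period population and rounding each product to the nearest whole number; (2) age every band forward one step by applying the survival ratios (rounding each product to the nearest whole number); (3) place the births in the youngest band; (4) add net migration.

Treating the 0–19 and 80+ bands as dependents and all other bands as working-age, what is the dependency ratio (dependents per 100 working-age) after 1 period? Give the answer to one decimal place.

207.3

Period 1.
Births: 4400 × 0.252 = 1109  |  6300 × 0.158 = 995 ⇒ total 2104
20–39: 3800 × 0.98 = 3724
40–59: 4400 × 0.96 = 4224
60–79: 6300 × 0.962 = 6061
80+: 20400 × 0.969 + 15800 × 0.509 = 19768 + 8042 = 27810
Net migration: 0–19 − 120 → 1984; 20–39 + 240 → 3964; 40–59 + 290 → 4514; 60–79 − 190 → 5871; 80+ − 50 → 27760
→ [1984, 3964, 4514, 5871, 27760]
Dependents (band 0–19 + band 80+) = 1984 + 27760 = 29744; working-age = 14349; ratio = 29744/14349 × 100 = 207.3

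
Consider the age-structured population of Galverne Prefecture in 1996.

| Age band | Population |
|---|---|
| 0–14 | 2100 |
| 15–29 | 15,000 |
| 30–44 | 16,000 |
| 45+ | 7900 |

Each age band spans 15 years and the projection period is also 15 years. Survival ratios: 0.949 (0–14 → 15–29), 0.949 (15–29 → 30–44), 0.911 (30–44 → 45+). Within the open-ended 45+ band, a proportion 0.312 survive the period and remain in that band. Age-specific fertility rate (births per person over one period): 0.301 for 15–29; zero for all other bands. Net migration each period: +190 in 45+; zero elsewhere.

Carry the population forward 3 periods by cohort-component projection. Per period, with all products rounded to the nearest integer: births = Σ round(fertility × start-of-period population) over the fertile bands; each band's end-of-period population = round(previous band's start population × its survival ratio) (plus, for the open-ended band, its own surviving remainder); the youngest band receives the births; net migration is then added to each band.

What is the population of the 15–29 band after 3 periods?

569

Numbering the groups 1..4 from youngest to oldest:
After projecting period 1:
Births: 15000 * 0.301 = 4515
Group 2: 2100 * 0.949 = 1993
Group 3: 15000 * 0.949 = 14235
Group 4: 16000 * 0.911 + 7900 * 0.312 = 14576 + 2465 = 17041
Net migration: Group 4 + 190 → 17231
Giving 4515 / 1993 / 14235 / 17231.
After projecting period 2:
Births: 1993 * 0.301 = 600
Group 2: 4515 * 0.949 = 4285
Group 3: 1993 * 0.949 = 1891
Group 4: 14235 * 0.911 + 17231 * 0.312 = 12968 + 5376 = 18344
Net migration: Group 4 + 190 → 18534
Giving 600 / 4285 / 1891 / 18534.
After projecting period 3:
Births: 4285 * 0.301 = 1290
Group 2: 600 * 0.949 = 569
Group 3: 4285 * 0.949 = 4066
Group 4: 1891 * 0.911 + 18534 * 0.312 = 1723 + 5783 = 7506
Net migration: Group 4 + 190 → 7696
Giving 1290 / 569 / 4066 / 7696.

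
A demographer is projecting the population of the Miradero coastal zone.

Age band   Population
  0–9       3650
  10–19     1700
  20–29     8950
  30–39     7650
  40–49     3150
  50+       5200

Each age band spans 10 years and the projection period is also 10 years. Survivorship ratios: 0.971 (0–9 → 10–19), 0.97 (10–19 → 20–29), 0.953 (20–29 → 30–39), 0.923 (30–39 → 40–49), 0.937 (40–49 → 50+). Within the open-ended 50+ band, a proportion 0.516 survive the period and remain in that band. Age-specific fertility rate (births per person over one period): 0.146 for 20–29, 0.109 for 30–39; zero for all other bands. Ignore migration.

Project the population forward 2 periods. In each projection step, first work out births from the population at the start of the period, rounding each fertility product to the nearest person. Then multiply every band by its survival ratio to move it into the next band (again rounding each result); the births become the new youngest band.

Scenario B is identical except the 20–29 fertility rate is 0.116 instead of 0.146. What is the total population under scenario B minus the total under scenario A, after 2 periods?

-311

[period 1]
Births: 8950 × 0.146 = 1307 ; 7650 × 0.109 = 834 — total 2141
10–19: 3650 × 0.971 = 3544
20–29: 1700 × 0.97 = 1649
30–39: 8950 × 0.953 = 8529
40–49: 7650 × 0.923 = 7061
50+: 3150 × 0.937 + 5200 × 0.516 = 2952 + 2683 = 5635
→ [2141, 3544, 1649, 8529, 7061, 5635]
[period 2]
Births: 1649 × 0.146 = 241 ; 8529 × 0.109 = 930 — total 1171
10–19: 2141 × 0.971 = 2079
20–29: 3544 × 0.97 = 3438
30–39: 1649 × 0.953 = 1571
40–49: 8529 × 0.923 = 7872
50+: 7061 × 0.937 + 5635 × 0.516 = 6616 + 2908 = 9524
→ [1171, 2079, 3438, 1571, 7872, 9524]
Scenario A total after 2 periods: 25655
Scenario B projection —
[period 1]
Births: 8950 × 0.116 = 1038 ; 7650 × 0.109 = 834 — total 1872
10–19: 3650 × 0.971 = 3544
20–29: 1700 × 0.97 = 1649
30–39: 8950 × 0.953 = 8529
40–49: 7650 × 0.923 = 7061
50+: 3150 × 0.937 + 5200 × 0.516 = 2952 + 2683 = 5635
→ [1872, 3544, 1649, 8529, 7061, 5635]
[period 2]
Births: 1649 × 0.116 = 191 ; 8529 × 0.109 = 930 — total 1121
10–19: 1872 × 0.971 = 1818
20–29: 3544 × 0.97 = 3438
30–39: 1649 × 0.953 = 1571
40–49: 8529 × 0.923 = 7872
50+: 7061 × 0.937 + 5635 × 0.516 = 6616 + 2908 = 9524
→ [1121, 1818, 3438, 1571, 7872, 9524]
Scenario B total after 2 periods: 25344
Difference B − A = 25344 − 25655 = -311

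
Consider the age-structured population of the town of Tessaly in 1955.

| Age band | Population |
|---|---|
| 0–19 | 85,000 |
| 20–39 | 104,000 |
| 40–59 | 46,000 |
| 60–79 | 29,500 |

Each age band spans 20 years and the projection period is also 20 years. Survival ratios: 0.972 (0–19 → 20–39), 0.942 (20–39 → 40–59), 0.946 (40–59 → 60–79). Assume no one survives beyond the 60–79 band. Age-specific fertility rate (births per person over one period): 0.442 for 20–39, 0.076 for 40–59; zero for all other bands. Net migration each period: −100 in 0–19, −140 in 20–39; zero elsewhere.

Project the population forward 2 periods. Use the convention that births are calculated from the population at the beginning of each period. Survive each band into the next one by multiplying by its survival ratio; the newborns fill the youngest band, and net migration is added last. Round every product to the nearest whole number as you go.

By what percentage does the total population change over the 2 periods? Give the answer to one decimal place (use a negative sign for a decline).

(Bands numbered youngest = 1 to oldest = 4.)
Period 1:
Births: 104000 * 0.442 = 45968 ; 46000 * 0.076 = 3496 → 49464
Band 2: 85000 * 0.972 = 82620
Band 3: 104000 * 0.942 = 97968
Band 4: 46000 * 0.946 = 43516
Net migration: Band 1 − 100 → 49364; Band 2 − 140 → 82480
Population now: 0–19=49364, 20–39=82480, 40–59=97968, 60–79=43516
Period 2:
Births: 82480 * 0.442 = 36456 ; 97968 * 0.076 = 7446 → 43902
Band 2: 49364 * 0.972 = 47982
Band 3: 82480 * 0.942 = 77696
Band 4: 97968 * 0.946 = 92678
Net migration: Band 1 − 100 → 43802; Band 2 − 140 → 47842
Population now: 0–19=43802, 20–39=47842, 40–59=77696, 60–79=92678
Total: 264500 → 262018; change = -2482; percentage change = -0.9%

-0.9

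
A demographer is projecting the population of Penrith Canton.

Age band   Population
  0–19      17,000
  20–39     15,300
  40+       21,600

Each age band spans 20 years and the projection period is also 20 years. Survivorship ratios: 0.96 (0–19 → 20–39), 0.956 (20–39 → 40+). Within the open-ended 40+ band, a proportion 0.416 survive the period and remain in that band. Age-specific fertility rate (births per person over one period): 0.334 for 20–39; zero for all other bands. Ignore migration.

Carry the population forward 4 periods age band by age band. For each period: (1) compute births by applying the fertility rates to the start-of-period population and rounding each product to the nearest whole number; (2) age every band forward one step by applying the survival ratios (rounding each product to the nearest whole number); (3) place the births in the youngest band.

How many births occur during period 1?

5110

Call the groups 1 to 3, youngest first.
Period 1:
Births: 15300 × 0.334 = 5110
Group 2: 17000 × 0.96 = 16320
Group 3: 15300 × 0.956 + 21600 × 0.416 = 14627 + 8986 = 23613
Population now: 0–19=5110, 20–39=16320, 40+=23613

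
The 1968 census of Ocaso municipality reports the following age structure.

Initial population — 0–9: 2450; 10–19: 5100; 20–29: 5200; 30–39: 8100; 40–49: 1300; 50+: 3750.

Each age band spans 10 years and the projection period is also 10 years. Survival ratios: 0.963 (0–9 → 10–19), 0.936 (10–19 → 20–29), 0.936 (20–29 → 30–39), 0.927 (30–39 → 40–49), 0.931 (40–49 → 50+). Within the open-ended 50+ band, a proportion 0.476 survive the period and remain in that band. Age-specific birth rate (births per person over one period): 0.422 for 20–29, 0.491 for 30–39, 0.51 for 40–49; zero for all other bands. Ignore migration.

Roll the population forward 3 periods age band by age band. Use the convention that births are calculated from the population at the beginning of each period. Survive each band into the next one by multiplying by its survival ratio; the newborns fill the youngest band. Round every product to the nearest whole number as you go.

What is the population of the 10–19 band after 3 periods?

Numbering the groups 1..6 from youngest to oldest:
[period 1]
Births: 5200 × 0.422 = 2194  |  8100 × 0.491 = 3977  |  1300 × 0.51 = 663 → total 6834
Group 2: 2450 × 0.963 = 2359
Group 3: 5100 × 0.936 = 4774
Group 4: 5200 × 0.936 = 4867
Group 5: 8100 × 0.927 = 7509
Group 6: 1300 × 0.931 + 3750 × 0.476 = 1210 + 1785 = 2995
Giving 6834 / 2359 / 4774 / 4867 / 7509 / 2995.
[period 2]
Births: 4774 × 0.422 = 2015  |  4867 × 0.491 = 2390  |  7509 × 0.51 = 3830 → total 8235
Group 2: 6834 × 0.963 = 6581
Group 3: 2359 × 0.936 = 2208
Group 4: 4774 × 0.936 = 4468
Group 5: 4867 × 0.927 = 4512
Group 6: 7509 × 0.931 + 2995 × 0.476 = 6991 + 1426 = 8417
Giving 8235 / 6581 / 2208 / 4468 / 4512 / 8417.
[period 3]
Births: 2208 × 0.422 = 932  |  4468 × 0.491 = 2194  |  4512 × 0.51 = 2301 → total 5427
Group 2: 8235 × 0.963 = 7930
Group 3: 6581 × 0.936 = 6160
Group 4: 2208 × 0.936 = 2067
Group 5: 4468 × 0.927 = 4142
Group 6: 4512 × 0.931 + 8417 × 0.476 = 4201 + 4006 = 8207
Giving 5427 / 7930 / 6160 / 2067 / 4142 / 8207.

7930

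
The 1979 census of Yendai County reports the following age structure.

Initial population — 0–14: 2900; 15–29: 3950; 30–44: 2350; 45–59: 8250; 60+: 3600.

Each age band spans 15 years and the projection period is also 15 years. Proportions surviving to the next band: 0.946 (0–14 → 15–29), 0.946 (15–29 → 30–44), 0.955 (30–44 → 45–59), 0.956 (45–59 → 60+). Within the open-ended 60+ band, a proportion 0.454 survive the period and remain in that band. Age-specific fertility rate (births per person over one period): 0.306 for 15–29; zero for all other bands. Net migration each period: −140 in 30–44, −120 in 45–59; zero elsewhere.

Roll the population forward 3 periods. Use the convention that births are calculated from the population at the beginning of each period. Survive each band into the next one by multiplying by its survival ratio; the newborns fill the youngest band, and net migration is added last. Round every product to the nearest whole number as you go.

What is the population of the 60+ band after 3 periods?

— Period 1 —
Births: 3950 × 0.306 = 1209
15–29: 2900 × 0.946 = 2743
30–44: 3950 × 0.946 = 3737
45–59: 2350 × 0.955 = 2244
60+: 8250 × 0.956 + 3600 × 0.454 = 7887 + 1634 = 9521
Net migration: 30–44 − 140 → 3597; 45–59 − 120 → 2124
Population now: 0–14=1209, 15–29=2743, 30–44=3597, 45–59=2124, 60+=9521
— Period 2 —
Births: 2743 × 0.306 = 839
15–29: 1209 × 0.946 = 1144
30–44: 2743 × 0.946 = 2595
45–59: 3597 × 0.955 = 3435
60+: 2124 × 0.956 + 9521 × 0.454 = 2031 + 4323 = 6354
Net migration: 30–44 − 140 → 2455; 45–59 − 120 → 3315
Population now: 0–14=839, 15–29=1144, 30–44=2455, 45–59=3315, 60+=6354
— Period 3 —
Births: 1144 × 0.306 = 350
15–29: 839 × 0.946 = 794
30–44: 1144 × 0.946 = 1082
45–59: 2455 × 0.955 = 2345
60+: 3315 × 0.956 + 6354 × 0.454 = 3169 + 2885 = 6054
Net migration: 30–44 − 140 → 942; 45–59 − 120 → 2225
Population now: 0–14=350, 15–29=794, 30–44=942, 45–59=2225, 60+=6054

6054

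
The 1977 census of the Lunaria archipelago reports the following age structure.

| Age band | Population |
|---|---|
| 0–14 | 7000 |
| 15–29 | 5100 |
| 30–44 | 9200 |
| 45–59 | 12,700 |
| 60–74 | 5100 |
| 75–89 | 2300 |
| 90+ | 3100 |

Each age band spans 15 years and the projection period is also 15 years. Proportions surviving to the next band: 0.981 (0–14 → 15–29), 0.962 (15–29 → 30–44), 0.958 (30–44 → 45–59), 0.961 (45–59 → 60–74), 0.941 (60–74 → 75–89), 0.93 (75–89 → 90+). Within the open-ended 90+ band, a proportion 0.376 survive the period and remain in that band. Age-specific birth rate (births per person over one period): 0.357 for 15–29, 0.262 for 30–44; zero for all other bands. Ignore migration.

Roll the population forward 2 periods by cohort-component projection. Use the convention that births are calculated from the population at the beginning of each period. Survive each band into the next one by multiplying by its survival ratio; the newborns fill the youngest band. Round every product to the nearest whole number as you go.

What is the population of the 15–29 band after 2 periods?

Period 1.
Births: 5100 × 0.357 = 1821, 9200 × 0.262 = 2410 ⇒ total 4231
15–29: 7000 × 0.981 = 6867
30–44: 5100 × 0.962 = 4906
45–59: 9200 × 0.958 = 8814
60–74: 12700 × 0.961 = 12205
75–89: 5100 × 0.941 = 4799
90+: 2300 × 0.93 + 3100 × 0.376 = 2139 + 1166 = 3305
→ [4231, 6867, 4906, 8814, 12205, 4799, 3305]
Period 2.
Births: 6867 × 0.357 = 2452, 4906 × 0.262 = 1285 ⇒ total 3737
15–29: 4231 × 0.981 = 4151
30–44: 6867 × 0.962 = 6606
45–59: 4906 × 0.958 = 4700
60–74: 8814 × 0.961 = 8470
75–89: 12205 × 0.941 = 11485
90+: 4799 × 0.93 + 3305 × 0.376 = 4463 + 1243 = 5706
→ [3737, 4151, 6606, 4700, 8470, 11485, 5706]

4151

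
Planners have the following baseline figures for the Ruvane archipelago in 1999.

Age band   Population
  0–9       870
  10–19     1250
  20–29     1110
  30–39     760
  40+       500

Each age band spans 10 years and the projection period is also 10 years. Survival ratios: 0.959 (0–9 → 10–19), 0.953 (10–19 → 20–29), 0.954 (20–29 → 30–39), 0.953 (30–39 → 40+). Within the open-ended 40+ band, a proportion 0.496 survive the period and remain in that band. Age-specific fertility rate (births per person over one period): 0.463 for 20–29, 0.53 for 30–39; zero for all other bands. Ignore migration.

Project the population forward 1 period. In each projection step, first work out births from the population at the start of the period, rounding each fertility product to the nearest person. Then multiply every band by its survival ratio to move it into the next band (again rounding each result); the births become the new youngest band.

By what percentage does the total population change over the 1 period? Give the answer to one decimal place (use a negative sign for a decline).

Numbering the bands 1..5 from youngest to oldest:
— Period 1 —
Births: 1110 * 0.463 = 514, 760 * 0.53 = 403 ⇒ total 917
Band 2: 870 * 0.959 = 834
Band 3: 1250 * 0.953 = 1191
Band 4: 1110 * 0.954 = 1059
Band 5: 760 * 0.953 + 500 * 0.496 = 724 + 248 = 972
End of period: [917, 834, 1191, 1059, 972]
Total: 4490 → 4973; change = 483; percentage change = 10.8%

10.8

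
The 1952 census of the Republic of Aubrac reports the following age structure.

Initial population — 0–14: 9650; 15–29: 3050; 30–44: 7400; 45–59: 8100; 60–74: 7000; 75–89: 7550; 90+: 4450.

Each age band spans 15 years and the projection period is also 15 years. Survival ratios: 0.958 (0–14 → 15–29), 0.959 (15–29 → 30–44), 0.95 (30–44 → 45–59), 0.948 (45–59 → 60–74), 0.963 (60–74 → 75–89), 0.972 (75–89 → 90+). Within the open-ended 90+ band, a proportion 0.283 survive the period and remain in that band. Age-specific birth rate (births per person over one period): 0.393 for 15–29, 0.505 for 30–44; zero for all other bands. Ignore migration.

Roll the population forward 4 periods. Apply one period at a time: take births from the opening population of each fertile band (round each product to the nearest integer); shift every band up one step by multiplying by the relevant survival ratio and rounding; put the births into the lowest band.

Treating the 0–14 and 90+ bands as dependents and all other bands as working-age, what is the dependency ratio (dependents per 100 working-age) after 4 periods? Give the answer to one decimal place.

51.6

Call the bands 1 to 7, youngest first.
After projecting period 1:
Births: 3050 * 0.393 = 1199  |  7400 * 0.505 = 3737 ⇒ total 4936
Band 2: 9650 * 0.958 = 9245
Band 3: 3050 * 0.959 = 2925
Band 4: 7400 * 0.95 = 7030
Band 5: 8100 * 0.948 = 7679
Band 6: 7000 * 0.963 = 6741
Band 7: 7550 * 0.972 + 4450 * 0.283 = 7339 + 1259 = 8598
→ [4936, 9245, 2925, 7030, 7679, 6741, 8598]
After projecting period 2:
Births: 9245 * 0.393 = 3633  |  2925 * 0.505 = 1477 ⇒ total 5110
Band 2: 4936 * 0.958 = 4729
Band 3: 9245 * 0.959 = 8866
Band 4: 2925 * 0.95 = 2779
Band 5: 7030 * 0.948 = 6664
Band 6: 7679 * 0.963 = 7395
Band 7: 6741 * 0.972 + 8598 * 0.283 = 6552 + 2433 = 8985
→ [5110, 4729, 8866, 2779, 6664, 7395, 8985]
After projecting period 3:
Births: 4729 * 0.393 = 1858  |  8866 * 0.505 = 4477 ⇒ total 6335
Band 2: 5110 * 0.958 = 4895
Band 3: 4729 * 0.959 = 4535
Band 4: 8866 * 0.95 = 8423
Band 5: 2779 * 0.948 = 2634
Band 6: 6664 * 0.963 = 6417
Band 7: 7395 * 0.972 + 8985 * 0.283 = 7188 + 2543 = 9731
→ [6335, 4895, 4535, 8423, 2634, 6417, 9731]
After projecting period 4:
Births: 4895 * 0.393 = 1924  |  4535 * 0.505 = 2290 ⇒ total 4214
Band 2: 6335 * 0.958 = 6069
Band 3: 4895 * 0.959 = 4694
Band 4: 4535 * 0.95 = 4308
Band 5: 8423 * 0.948 = 7985
Band 6: 2634 * 0.963 = 2537
Band 7: 6417 * 0.972 + 9731 * 0.283 = 6237 + 2754 = 8991
→ [4214, 6069, 4694, 4308, 7985, 2537, 8991]
Dependents (band 0–14 + band 90+) = 4214 + 8991 = 13205; working-age = 25593; ratio = 13205/25593 × 100 = 51.6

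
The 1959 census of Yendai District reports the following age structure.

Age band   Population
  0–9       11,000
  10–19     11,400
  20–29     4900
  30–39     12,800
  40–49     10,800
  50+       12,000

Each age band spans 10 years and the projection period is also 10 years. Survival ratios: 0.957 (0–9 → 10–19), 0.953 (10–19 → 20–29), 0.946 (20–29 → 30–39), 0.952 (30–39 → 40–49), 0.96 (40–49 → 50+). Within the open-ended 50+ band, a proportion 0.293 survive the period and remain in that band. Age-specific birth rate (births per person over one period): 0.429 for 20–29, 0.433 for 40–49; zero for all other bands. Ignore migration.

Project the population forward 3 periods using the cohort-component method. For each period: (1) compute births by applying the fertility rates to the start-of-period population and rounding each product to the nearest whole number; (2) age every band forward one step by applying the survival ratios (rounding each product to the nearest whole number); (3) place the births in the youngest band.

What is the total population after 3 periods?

50038

(Bands numbered youngest = 1 to oldest = 6.)
[period 1]
Births: 4900 * 0.429 = 2102  |  10800 * 0.433 = 4676 — total 6778
Band 2: 11000 * 0.957 = 10527
Band 3: 11400 * 0.953 = 10864
Band 4: 4900 * 0.946 = 4635
Band 5: 12800 * 0.952 = 12186
Band 6: 10800 * 0.96 + 12000 * 0.293 = 10368 + 3516 = 13884
Giving 6778 / 10527 / 10864 / 4635 / 12186 / 13884.
[period 2]
Births: 10864 * 0.429 = 4661  |  12186 * 0.433 = 5277 — total 9938
Band 2: 6778 * 0.957 = 6487
Band 3: 10527 * 0.953 = 10032
Band 4: 10864 * 0.946 = 10277
Band 5: 4635 * 0.952 = 4413
Band 6: 12186 * 0.96 + 13884 * 0.293 = 11699 + 4068 = 15767
Giving 9938 / 6487 / 10032 / 10277 / 4413 / 15767.
[period 3]
Births: 10032 * 0.429 = 4304  |  4413 * 0.433 = 1911 — total 6215
Band 2: 9938 * 0.957 = 9511
Band 3: 6487 * 0.953 = 6182
Band 4: 10032 * 0.946 = 9490
Band 5: 10277 * 0.952 = 9784
Band 6: 4413 * 0.96 + 15767 * 0.293 = 4236 + 4620 = 8856
Giving 6215 / 9511 / 6182 / 9490 / 9784 / 8856.
Total after period 3: 6215 + 9511 + 6182 + 9490 + 9784 + 8856 = 50038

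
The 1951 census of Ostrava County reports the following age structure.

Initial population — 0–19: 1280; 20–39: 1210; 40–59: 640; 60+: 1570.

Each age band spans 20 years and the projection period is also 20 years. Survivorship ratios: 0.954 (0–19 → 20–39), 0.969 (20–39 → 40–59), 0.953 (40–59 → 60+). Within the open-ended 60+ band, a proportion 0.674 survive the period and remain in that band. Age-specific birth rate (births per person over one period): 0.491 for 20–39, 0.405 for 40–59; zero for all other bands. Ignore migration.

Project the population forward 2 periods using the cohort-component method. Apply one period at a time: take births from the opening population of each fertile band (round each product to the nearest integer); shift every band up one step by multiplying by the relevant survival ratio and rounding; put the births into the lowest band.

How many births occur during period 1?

— Period 1 —
Births: 1210 × 0.491 = 594, 640 × 0.405 = 259 → 853
20–39: 1280 × 0.954 = 1221
40–59: 1210 × 0.969 = 1172
60+: 640 × 0.953 + 1570 × 0.674 = 610 + 1058 = 1668
End of period: [853, 1221, 1172, 1668]

853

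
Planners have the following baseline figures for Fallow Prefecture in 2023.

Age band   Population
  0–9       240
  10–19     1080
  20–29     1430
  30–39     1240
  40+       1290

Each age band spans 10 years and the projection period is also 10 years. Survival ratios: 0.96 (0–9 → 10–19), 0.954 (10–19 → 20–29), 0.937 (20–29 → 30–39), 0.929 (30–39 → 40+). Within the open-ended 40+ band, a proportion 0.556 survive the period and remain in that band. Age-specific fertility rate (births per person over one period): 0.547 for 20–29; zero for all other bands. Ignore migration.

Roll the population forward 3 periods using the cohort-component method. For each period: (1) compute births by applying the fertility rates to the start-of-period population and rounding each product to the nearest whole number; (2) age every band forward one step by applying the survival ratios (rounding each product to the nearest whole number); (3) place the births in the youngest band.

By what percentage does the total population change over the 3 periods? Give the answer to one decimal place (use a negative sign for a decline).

— Period 1 —
Births: 1430 × 0.547 = 782
10–19: 240 × 0.96 = 230
20–29: 1080 × 0.954 = 1030
30–39: 1430 × 0.937 = 1340
40+: 1240 × 0.929 + 1290 × 0.556 = 1152 + 717 = 1869
End of period: [782, 230, 1030, 1340, 1869]
— Period 2 —
Births: 1030 × 0.547 = 563
10–19: 782 × 0.96 = 751
20–29: 230 × 0.954 = 219
30–39: 1030 × 0.937 = 965
40+: 1340 × 0.929 + 1869 × 0.556 = 1245 + 1039 = 2284
End of period: [563, 751, 219, 965, 2284]
— Period 3 —
Births: 219 × 0.547 = 120
10–19: 563 × 0.96 = 540
20–29: 751 × 0.954 = 716
30–39: 219 × 0.937 = 205
40+: 965 × 0.929 + 2284 × 0.556 = 896 + 1270 = 2166
End of period: [120, 540, 716, 205, 2166]
Total: 5280 → 3747; change = -1533; percentage change = -29.0%

-29.0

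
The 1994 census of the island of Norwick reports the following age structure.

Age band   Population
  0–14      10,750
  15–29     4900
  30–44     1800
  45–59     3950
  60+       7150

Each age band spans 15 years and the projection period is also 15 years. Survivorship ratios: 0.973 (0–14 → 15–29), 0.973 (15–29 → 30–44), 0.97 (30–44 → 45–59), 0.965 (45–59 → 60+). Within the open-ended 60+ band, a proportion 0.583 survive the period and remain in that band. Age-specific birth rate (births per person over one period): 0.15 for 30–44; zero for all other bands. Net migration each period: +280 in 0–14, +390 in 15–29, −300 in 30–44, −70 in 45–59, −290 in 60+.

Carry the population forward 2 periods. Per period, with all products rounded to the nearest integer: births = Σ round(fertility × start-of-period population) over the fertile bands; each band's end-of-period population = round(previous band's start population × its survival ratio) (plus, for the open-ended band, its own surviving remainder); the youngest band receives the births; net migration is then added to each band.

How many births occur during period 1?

270

Call the groups 1 to 5, youngest first.
Period 1.
Births: 1800 × 0.15 = 270
Group 2: 10750 × 0.973 = 10460
Group 3: 4900 × 0.973 = 4768
Group 4: 1800 × 0.97 = 1746
Group 5: 3950 × 0.965 + 7150 × 0.583 = 3812 + 4168 = 7980
Net migration: Group 1 + 280 → 550; Group 2 + 390 → 10850; Group 3 − 300 → 4468; Group 4 − 70 → 1676; Group 5 − 290 → 7690
Giving 550 / 10850 / 4468 / 1676 / 7690.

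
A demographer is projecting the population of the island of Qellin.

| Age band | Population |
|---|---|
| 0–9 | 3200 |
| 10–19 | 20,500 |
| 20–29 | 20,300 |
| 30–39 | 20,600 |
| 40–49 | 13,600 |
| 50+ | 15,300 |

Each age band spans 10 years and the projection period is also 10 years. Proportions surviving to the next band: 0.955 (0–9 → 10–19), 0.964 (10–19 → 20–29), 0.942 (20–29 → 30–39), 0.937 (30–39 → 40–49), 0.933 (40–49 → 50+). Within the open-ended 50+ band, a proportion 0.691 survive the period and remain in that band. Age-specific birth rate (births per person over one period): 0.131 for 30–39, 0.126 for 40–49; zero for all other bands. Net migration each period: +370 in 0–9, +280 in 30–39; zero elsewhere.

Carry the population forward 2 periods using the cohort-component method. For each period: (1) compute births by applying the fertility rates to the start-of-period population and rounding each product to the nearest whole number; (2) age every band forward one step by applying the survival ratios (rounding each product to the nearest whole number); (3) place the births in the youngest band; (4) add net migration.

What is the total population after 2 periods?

— Period 1 —
Births: 20600 * 0.131 = 2699, 13600 * 0.126 = 1714 → 4413
10–19: 3200 * 0.955 = 3056
20–29: 20500 * 0.964 = 19762
30–39: 20300 * 0.942 = 19123
40–49: 20600 * 0.937 = 19302
50+: 13600 * 0.933 + 15300 * 0.691 = 12689 + 10572 = 23261
Net migration: 0–9 + 370 → 4783; 30–39 + 280 → 19403
Population now: 0–9=4783, 10–19=3056, 20–29=19762, 30–39=19403, 40–49=19302, 50+=23261
— Period 2 —
Births: 19403 * 0.131 = 2542, 19302 * 0.126 = 2432 → 4974
10–19: 4783 * 0.955 = 4568
20–29: 3056 * 0.964 = 2946
30–39: 19762 * 0.942 = 18616
40–49: 19403 * 0.937 = 18181
50+: 19302 * 0.933 + 23261 * 0.691 = 18009 + 16073 = 34082
Net migration: 0–9 + 370 → 5344; 30–39 + 280 → 18896
Population now: 0–9=5344, 10–19=4568, 20–29=2946, 30–39=18896, 40–49=18181, 50+=34082
Total after period 2: 5344 + 4568 + 2946 + 18896 + 18181 + 34082 = 84017

84017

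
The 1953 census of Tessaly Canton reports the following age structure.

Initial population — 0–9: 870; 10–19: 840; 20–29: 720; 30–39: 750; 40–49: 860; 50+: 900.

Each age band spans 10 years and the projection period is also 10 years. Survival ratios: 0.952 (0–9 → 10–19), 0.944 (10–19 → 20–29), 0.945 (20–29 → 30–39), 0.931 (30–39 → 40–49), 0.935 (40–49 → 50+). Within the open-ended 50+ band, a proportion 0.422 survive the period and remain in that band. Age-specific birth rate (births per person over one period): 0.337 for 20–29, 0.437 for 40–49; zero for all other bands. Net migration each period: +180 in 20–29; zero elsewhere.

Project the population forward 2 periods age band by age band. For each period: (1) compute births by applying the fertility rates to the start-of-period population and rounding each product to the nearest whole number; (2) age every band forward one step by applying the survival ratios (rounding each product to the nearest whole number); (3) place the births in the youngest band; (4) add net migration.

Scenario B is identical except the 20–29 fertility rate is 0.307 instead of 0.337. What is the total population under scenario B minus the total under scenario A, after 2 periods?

Let group 1 be 0–9 through group 6 = 50+.
After projecting period 1:
Births: 720 * 0.337 = 243 ; 860 * 0.437 = 376 → total 619
Group 2: 870 * 0.952 = 828
Group 3: 840 * 0.944 = 793
Group 4: 720 * 0.945 = 680
Group 5: 750 * 0.931 = 698
Group 6: 860 * 0.935 + 900 * 0.422 = 804 + 380 = 1184
Net migration: Group 3 + 180 → 973
End of period: [619, 828, 973, 680, 698, 1184]
After projecting period 2:
Births: 973 * 0.337 = 328 ; 698 * 0.437 = 305 → total 633
Group 2: 619 * 0.952 = 589
Group 3: 828 * 0.944 = 782
Group 4: 973 * 0.945 = 919
Group 5: 680 * 0.931 = 633
Group 6: 698 * 0.935 + 1184 * 0.422 = 653 + 500 = 1153
Net migration: Group 3 + 180 → 962
End of period: [633, 589, 962, 919, 633, 1153]
Scenario A total after 2 periods: 4889
Scenario B projection —
After projecting period 1:
Births: 720 * 0.307 = 221 ; 860 * 0.437 = 376 → total 597
Group 2: 870 * 0.952 = 828
Group 3: 840 * 0.944 = 793
Group 4: 720 * 0.945 = 680
Group 5: 750 * 0.931 = 698
Group 6: 860 * 0.935 + 900 * 0.422 = 804 + 380 = 1184
Net migration: Group 3 + 180 → 973
End of period: [597, 828, 973, 680, 698, 1184]
After projecting period 2:
Births: 973 * 0.307 = 299 ; 698 * 0.437 = 305 → total 604
Group 2: 597 * 0.952 = 568
Group 3: 828 * 0.944 = 782
Group 4: 973 * 0.945 = 919
Group 5: 680 * 0.931 = 633
Group 6: 698 * 0.935 + 1184 * 0.422 = 653 + 500 = 1153
Net migration: Group 3 + 180 → 962
End of period: [604, 568, 962, 919, 633, 1153]
Scenario B total after 2 periods: 4839
Difference B − A = 4839 − 4889 = -50

-50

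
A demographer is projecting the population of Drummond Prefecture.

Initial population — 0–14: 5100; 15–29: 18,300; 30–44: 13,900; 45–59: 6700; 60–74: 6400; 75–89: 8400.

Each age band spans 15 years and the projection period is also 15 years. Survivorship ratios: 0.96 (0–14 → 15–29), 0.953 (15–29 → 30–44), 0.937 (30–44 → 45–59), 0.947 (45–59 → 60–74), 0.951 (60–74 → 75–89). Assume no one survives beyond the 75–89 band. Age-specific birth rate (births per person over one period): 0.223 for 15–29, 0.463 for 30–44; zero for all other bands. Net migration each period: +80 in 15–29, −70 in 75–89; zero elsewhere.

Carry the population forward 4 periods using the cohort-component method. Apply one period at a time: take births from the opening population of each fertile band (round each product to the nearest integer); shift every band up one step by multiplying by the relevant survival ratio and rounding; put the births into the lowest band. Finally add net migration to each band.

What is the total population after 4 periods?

(Groups numbered youngest = 1 to oldest = 6.)
[period 1]
Births: 18300 × 0.223 = 4081, 13900 × 0.463 = 6436 → total 10517
Group 2: 5100 × 0.96 = 4896
Group 3: 18300 × 0.953 = 17440
Group 4: 13900 × 0.937 = 13024
Group 5: 6700 × 0.947 = 6345
Group 6: 6400 × 0.951 = 6086
Net migration: Group 2 + 80 → 4976; Group 6 − 70 → 6016
End of period: [10517, 4976, 17440, 13024, 6345, 6016]
[period 2]
Births: 4976 × 0.223 = 1110, 17440 × 0.463 = 8075 → total 9185
Group 2: 10517 × 0.96 = 10096
Group 3: 4976 × 0.953 = 4742
Group 4: 17440 × 0.937 = 16341
Group 5: 13024 × 0.947 = 12334
Group 6: 6345 × 0.951 = 6034
Net migration: Group 2 + 80 → 10176; Group 6 − 70 → 5964
End of period: [9185, 10176, 4742, 16341, 12334, 5964]
[period 3]
Births: 10176 × 0.223 = 2269, 4742 × 0.463 = 2196 → total 4465
Group 2: 9185 × 0.96 = 8818
Group 3: 10176 × 0.953 = 9698
Group 4: 4742 × 0.937 = 4443
Group 5: 16341 × 0.947 = 15475
Group 6: 12334 × 0.951 = 11730
Net migration: Group 2 + 80 → 8898; Group 6 − 70 → 11660
End of period: [4465, 8898, 9698, 4443, 15475, 11660]
[period 4]
Births: 8898 × 0.223 = 1984, 9698 × 0.463 = 4490 → total 6474
Group 2: 4465 × 0.96 = 4286
Group 3: 8898 × 0.953 = 8480
Group 4: 9698 × 0.937 = 9087
Group 5: 4443 × 0.947 = 4208
Group 6: 15475 × 0.951 = 14717
Net migration: Group 2 + 80 → 4366; Group 6 − 70 → 14647
End of period: [6474, 4366, 8480, 9087, 4208, 14647]
Total after period 4: 6474 + 4366 + 8480 + 9087 + 4208 + 14647 = 47262

47262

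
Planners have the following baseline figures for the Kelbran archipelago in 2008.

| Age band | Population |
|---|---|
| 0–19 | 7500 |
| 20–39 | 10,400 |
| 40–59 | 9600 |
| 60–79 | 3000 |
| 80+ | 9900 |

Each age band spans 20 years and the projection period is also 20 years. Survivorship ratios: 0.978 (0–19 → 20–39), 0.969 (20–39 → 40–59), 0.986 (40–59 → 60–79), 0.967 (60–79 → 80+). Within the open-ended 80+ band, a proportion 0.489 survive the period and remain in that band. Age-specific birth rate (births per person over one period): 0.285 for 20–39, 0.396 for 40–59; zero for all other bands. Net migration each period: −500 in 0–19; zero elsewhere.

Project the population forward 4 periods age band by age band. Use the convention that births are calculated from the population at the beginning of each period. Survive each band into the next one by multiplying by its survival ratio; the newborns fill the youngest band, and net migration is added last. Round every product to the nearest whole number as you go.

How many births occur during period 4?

3907

Let band 1 be 0–19 through band 5 = 80+.
Period 1:
Births: 10400 × 0.285 = 2964, 9600 × 0.396 = 3802 ⇒ total 6766
Band 2: 7500 × 0.978 = 7335
Band 3: 10400 × 0.969 = 10078
Band 4: 9600 × 0.986 = 9466
Band 5: 3000 × 0.967 + 9900 × 0.489 = 2901 + 4841 = 7742
Net migration: Band 1 − 500 → 6266
Giving 6266 / 7335 / 10078 / 9466 / 7742.
Period 2:
Births: 7335 × 0.285 = 2090, 10078 × 0.396 = 3991 ⇒ total 6081
Band 2: 6266 × 0.978 = 6128
Band 3: 7335 × 0.969 = 7108
Band 4: 10078 × 0.986 = 9937
Band 5: 9466 × 0.967 + 7742 × 0.489 = 9154 + 3786 = 12940
Net migration: Band 1 − 500 → 5581
Giving 5581 / 6128 / 7108 / 9937 / 12940.
Period 3:
Births: 6128 × 0.285 = 1746, 7108 × 0.396 = 2815 ⇒ total 4561
Band 2: 5581 × 0.978 = 5458
Band 3: 6128 × 0.969 = 5938
Band 4: 7108 × 0.986 = 7008
Band 5: 9937 × 0.967 + 12940 × 0.489 = 9609 + 6328 = 15937
Net migration: Band 1 − 500 → 4061
Giving 4061 / 5458 / 5938 / 7008 / 15937.
Period 4:
Births: 5458 × 0.285 = 1556, 5938 × 0.396 = 2351 ⇒ total 3907
Band 2: 4061 × 0.978 = 3972
Band 3: 5458 × 0.969 = 5289
Band 4: 5938 × 0.986 = 5855
Band 5: 7008 × 0.967 + 15937 × 0.489 = 6777 + 7793 = 14570
Net migration: Band 1 − 500 → 3407
Giving 3407 / 3972 / 5289 / 5855 / 14570.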